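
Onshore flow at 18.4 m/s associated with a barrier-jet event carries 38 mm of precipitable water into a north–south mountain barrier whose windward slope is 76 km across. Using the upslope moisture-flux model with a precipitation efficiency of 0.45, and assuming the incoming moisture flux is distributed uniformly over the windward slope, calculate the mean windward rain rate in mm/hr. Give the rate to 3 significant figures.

R ≈ 14.9 mm/hr

Incoming column moisture flux per unit ridge length: F = V × PW = 18.4 × 38 = 699.2 mm·m/s.
Spread over the 76 km slope with efficiency ε = 0.45: R = ε·F/W = 0.45 × 699.2 / 76000 m = 4.140e-03 mm/s.
R = 4.140e-03 × 3600 = 14.9 mm/hr.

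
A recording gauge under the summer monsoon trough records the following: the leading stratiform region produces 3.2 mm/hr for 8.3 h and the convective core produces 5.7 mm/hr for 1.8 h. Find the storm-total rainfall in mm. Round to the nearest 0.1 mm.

total ≈ 36.8 mm

Total = Σ Rᵢ Δtᵢ = 3.2 × 8.3 + 5.7 × 1.8
      = 26.56 + 10.26 = 36.8 mm.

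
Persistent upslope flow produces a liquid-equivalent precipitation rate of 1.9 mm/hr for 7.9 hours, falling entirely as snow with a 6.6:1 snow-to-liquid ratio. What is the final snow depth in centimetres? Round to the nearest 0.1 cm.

snow depth ≈ 9.9 cm

Liquid-equivalent depth = 1.9 × 7.9 = 15.01 mm.
Snow depth = 15.01 mm × 6.6 = 99.066 mm = 9.9 cm.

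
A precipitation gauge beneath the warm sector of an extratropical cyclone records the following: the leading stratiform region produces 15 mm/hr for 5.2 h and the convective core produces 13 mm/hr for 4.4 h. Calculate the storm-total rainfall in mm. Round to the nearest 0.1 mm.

total ≈ 135.2 mm

Total = Σ Rᵢ Δtᵢ = 15 × 5.2 + 13 × 4.4
      = 78 + 57.2 = 135.2 mm.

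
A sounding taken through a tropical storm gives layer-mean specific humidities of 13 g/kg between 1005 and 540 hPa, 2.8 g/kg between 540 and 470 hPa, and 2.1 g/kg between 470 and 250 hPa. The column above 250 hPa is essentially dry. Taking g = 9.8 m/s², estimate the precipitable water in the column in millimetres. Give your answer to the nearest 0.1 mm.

PW ≈ 68.4 mm

Precipitable water is the column-integrated vapour mass per unit area: PW = (1/g) Σ q̄ Δp, with q in kg/kg and Δp in Pa (1 kg/m² of water = 1 mm).
Layer 1005–540 hPa: Δp = 465 hPa = 46500 Pa, q̄ = 0.013 kg/kg → 0.013 × 46500 / 9.8 = 61.68 mm
Layer 540–470 hPa: Δp = 70 hPa = 7000 Pa, q̄ = 0.0028 kg/kg → 0.0028 × 7000 / 9.8 = 2.00 mm
Layer 470–250 hPa: Δp = 220 hPa = 22000 Pa, q̄ = 0.0021 kg/kg → 0.0021 × 22000 / 9.8 = 4.71 mm
PW = 61.68 + 2.00 + 4.71 = 68.39 ≈ 68.4 mm.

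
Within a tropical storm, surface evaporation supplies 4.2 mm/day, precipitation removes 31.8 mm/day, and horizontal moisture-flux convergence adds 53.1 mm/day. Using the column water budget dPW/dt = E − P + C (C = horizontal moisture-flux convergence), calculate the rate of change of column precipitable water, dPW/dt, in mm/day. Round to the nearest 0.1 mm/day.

dPW/dt = E − P + C = 4.2 − 31.8 + (53.1) = 25.5 mm/day.

dPW/dt ≈ 25.5 mm/day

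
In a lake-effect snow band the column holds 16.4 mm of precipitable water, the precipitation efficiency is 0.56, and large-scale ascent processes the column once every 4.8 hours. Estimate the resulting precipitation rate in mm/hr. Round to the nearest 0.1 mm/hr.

R ≈ 1.9 mm/hr

Each overturning extracts ε × PW = 0.56 × 16.4 = 9.184 mm.
Rate = ε·PW / τ = 9.184 / 4.8 h = 1.9 mm/hr.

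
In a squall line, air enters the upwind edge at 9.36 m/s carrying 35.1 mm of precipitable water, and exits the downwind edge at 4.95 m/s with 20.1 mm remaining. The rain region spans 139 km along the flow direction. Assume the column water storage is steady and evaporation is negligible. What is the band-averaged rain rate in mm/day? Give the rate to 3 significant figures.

Column moisture flux per unit crosswind length is F = V × PW.
Inflow: F_in = 9.36 × 35.1 = 328.536 mm·m/s
Outflow: F_out = 4.95 × 20.1 = 99.495 mm·m/s
Steady-state rate R = (F_in − F_out)/L = (328.536 − 99.495) / 139000 m = 1.648e-03 mm/s.
R = 1.648e-03 × 3600 × 24 = 142 mm/day.

R ≈ 142 mm/day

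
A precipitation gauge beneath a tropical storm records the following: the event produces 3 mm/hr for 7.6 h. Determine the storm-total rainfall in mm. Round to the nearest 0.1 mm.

Total = Σ Rᵢ Δtᵢ = 3 × 7.6
      = 22.8 = 22.8 mm.

total ≈ 22.8 mm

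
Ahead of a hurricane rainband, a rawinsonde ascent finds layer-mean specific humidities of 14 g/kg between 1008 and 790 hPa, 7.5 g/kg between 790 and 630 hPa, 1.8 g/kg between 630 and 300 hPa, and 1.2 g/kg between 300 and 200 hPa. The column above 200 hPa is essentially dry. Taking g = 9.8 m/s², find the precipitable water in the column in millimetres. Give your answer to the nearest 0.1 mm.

PW ≈ 50.7 mm

Precipitable water is the column-integrated vapour mass per unit area: PW = (1/g) Σ q̄ Δp, with q in kg/kg and Δp in Pa (1 kg/m² of water = 1 mm).
Layer 1008–790 hPa: Δp = 218 hPa = 21800 Pa, q̄ = 0.014 kg/kg → 0.014 × 21800 / 9.8 = 31.14 mm
Layer 790–630 hPa: Δp = 160 hPa = 16000 Pa, q̄ = 0.0075 kg/kg → 0.0075 × 16000 / 9.8 = 12.24 mm
Layer 630–300 hPa: Δp = 330 hPa = 33000 Pa, q̄ = 0.0018 kg/kg → 0.0018 × 33000 / 9.8 = 6.06 mm
Layer 300–200 hPa: Δp = 100 hPa = 10000 Pa, q̄ = 0.0012 kg/kg → 0.0012 × 10000 / 9.8 = 1.22 mm
PW = 31.14 + 12.24 + 6.06 + 1.22 = 50.66 ≈ 50.7 mm.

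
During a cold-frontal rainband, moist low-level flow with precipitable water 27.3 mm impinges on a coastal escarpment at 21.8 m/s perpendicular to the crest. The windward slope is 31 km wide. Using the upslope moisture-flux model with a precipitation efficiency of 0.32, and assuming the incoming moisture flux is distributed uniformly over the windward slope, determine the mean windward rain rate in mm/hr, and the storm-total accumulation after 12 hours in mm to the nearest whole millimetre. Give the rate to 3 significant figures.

Incoming column moisture flux per unit ridge length: F = V × PW = 21.8 × 27.3 = 595.14 mm·m/s.
Spread over the 31 km slope with efficiency ε = 0.32: R = ε·F/W = 0.32 × 595.14 / 31000 m = 6.143e-03 mm/s.
R = 6.143e-03 × 3600 = 22.1 mm/hr.
Over 12 h: total = 22.1 × 12 = 265.2 ≈ 265 mm.

R ≈ 22.1 mm/hr; total ≈ 265 mm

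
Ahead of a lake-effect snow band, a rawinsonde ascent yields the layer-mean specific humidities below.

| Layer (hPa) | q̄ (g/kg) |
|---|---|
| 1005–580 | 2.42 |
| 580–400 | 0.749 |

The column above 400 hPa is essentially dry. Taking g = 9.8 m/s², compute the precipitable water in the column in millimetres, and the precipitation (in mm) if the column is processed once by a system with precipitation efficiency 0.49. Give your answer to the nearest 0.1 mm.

Precipitable water is the column-integrated vapour mass per unit area: PW = (1/g) Σ q̄ Δp, with q in kg/kg and Δp in Pa (1 kg/m² of water = 1 mm).
Layer 1005–580 hPa: Δp = 425 hPa = 42500 Pa, q̄ = 0.00242 kg/kg → 0.00242 × 42500 / 9.8 = 10.49 mm
Layer 580–400 hPa: Δp = 180 hPa = 18000 Pa, q̄ = 0.000749 kg/kg → 0.000749 × 18000 / 9.8 = 1.38 mm
PW = 10.49 + 1.38 = 11.87 ≈ 11.9 mm.
Precipitation = ε × PW = 0.49 × 11.9 = 5.8 mm.

PW ≈ 11.9 mm; precipitation ≈ 5.8 mm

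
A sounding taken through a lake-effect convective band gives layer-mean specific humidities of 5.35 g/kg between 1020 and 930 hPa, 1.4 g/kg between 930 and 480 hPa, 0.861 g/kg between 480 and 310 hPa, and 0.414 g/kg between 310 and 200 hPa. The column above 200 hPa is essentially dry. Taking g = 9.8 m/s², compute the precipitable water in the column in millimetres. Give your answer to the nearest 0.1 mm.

Precipitable water is the column-integrated vapour mass per unit area: PW = (1/g) Σ q̄ Δp, with q in kg/kg and Δp in Pa (1 kg/m² of water = 1 mm).
Layer 1020–930 hPa: Δp = 90 hPa = 9000 Pa, q̄ = 0.00535 kg/kg → 0.00535 × 9000 / 9.8 = 4.91 mm
Layer 930–480 hPa: Δp = 450 hPa = 45000 Pa, q̄ = 0.0014 kg/kg → 0.0014 × 45000 / 9.8 = 6.43 mm
Layer 480–310 hPa: Δp = 170 hPa = 17000 Pa, q̄ = 0.000861 kg/kg → 0.000861 × 17000 / 9.8 = 1.49 mm
Layer 310–200 hPa: Δp = 110 hPa = 11000 Pa, q̄ = 0.000414 kg/kg → 0.000414 × 11000 / 9.8 = 0.46 mm
PW = 4.91 + 6.43 + 1.49 + 0.46 = 13.29 ≈ 13.3 mm.

PW ≈ 13.3 mm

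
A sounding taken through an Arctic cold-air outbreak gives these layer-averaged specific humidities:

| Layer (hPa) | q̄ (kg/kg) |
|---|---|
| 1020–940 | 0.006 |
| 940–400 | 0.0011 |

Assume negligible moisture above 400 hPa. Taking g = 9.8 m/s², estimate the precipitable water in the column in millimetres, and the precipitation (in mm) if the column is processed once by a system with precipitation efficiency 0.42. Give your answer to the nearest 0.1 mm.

PW ≈ 11.0 mm; precipitation ≈ 4.6 mm

Precipitable water is the column-integrated vapour mass per unit area: PW = (1/g) Σ q̄ Δp, with q in kg/kg and Δp in Pa (1 kg/m² of water = 1 mm).
Layer 1020–940 hPa: Δp = 80 hPa = 8000 Pa, q̄ = 0.006 kg/kg → 0.006 × 8000 / 9.8 = 4.90 mm
Layer 940–400 hPa: Δp = 540 hPa = 54000 Pa, q̄ = 0.0011 kg/kg → 0.0011 × 54000 / 9.8 = 6.06 mm
PW = 4.90 + 6.06 = 10.96 ≈ 11.0 mm.
Precipitation = ε × PW = 0.42 × 11.0 = 4.6 mm.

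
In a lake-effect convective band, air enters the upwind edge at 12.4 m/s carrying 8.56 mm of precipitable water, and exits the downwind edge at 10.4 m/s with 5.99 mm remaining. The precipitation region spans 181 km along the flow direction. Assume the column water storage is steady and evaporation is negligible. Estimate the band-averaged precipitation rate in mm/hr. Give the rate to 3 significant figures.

R ≈ 0.872 mm/hr

Column moisture flux per unit crosswind length is F = V × PW.
Inflow: F_in = 12.4 × 8.56 = 106.144 mm·m/s
Outflow: F_out = 10.4 × 5.99 = 62.296 mm·m/s
Steady-state rate R = (F_in − F_out)/L = (106.144 − 62.296) / 181000 m = 2.423e-04 mm/s.
R = 2.423e-04 × 3600 = 0.872 mm/hr.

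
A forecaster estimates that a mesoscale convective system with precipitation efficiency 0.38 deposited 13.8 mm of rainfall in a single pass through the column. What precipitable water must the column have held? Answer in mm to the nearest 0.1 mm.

PW = rainfall / ε = 13.8 / 0.38 = 36.3 mm.

PW ≈ 36.3 mm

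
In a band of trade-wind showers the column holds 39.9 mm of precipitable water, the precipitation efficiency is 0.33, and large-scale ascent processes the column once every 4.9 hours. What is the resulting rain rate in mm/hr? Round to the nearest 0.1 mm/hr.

Each overturning extracts ε × PW = 0.33 × 39.9 = 13.167 mm.
Rate = ε·PW / τ = 13.167 / 4.9 h = 2.7 mm/hr.

R ≈ 2.7 mm/hr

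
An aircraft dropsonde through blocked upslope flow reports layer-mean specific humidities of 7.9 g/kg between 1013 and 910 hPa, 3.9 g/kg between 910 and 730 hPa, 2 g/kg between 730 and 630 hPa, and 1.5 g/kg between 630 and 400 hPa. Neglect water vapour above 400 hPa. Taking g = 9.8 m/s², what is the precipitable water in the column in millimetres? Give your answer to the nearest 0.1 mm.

PW ≈ 21.0 mm

Precipitable water is the column-integrated vapour mass per unit area: PW = (1/g) Σ q̄ Δp, with q in kg/kg and Δp in Pa (1 kg/m² of water = 1 mm).
Layer 1013–910 hPa: Δp = 103 hPa = 10300 Pa, q̄ = 0.0079 kg/kg → 0.0079 × 10300 / 9.8 = 8.30 mm
Layer 910–730 hPa: Δp = 180 hPa = 18000 Pa, q̄ = 0.0039 kg/kg → 0.0039 × 18000 / 9.8 = 7.16 mm
Layer 730–630 hPa: Δp = 100 hPa = 10000 Pa, q̄ = 0.002 kg/kg → 0.002 × 10000 / 9.8 = 2.04 mm
Layer 630–400 hPa: Δp = 230 hPa = 23000 Pa, q̄ = 0.0015 kg/kg → 0.0015 × 23000 / 9.8 = 3.52 mm
PW = 8.30 + 7.16 + 2.04 + 3.52 = 21.02 ≈ 21.0 mm.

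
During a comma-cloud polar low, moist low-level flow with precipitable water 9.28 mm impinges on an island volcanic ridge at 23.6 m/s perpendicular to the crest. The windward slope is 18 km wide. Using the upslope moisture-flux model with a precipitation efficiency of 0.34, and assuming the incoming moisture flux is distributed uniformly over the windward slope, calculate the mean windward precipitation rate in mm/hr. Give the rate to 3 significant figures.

R ≈ 14.9 mm/hr

Incoming column moisture flux per unit ridge length: F = V × PW = 23.6 × 9.28 = 219.008 mm·m/s.
Spread over the 18 km slope with efficiency ε = 0.34: R = ε·F/W = 0.34 × 219.008 / 18000 m = 4.137e-03 mm/s.
R = 4.137e-03 × 3600 = 14.9 mm/hr.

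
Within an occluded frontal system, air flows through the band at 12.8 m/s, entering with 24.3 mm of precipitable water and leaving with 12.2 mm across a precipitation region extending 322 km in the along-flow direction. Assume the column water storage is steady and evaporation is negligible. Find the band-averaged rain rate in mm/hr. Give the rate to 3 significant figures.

Column moisture flux per unit crosswind length is F = V × PW.
Inflow: F_in = 12.8 × 24.3 = 311.04 mm·m/s
Outflow: F_out = 12.8 × 12.2 = 156.16 mm·m/s
Steady-state rate R = (F_in − F_out)/L = (311.04 − 156.16) / 322000 m = 4.810e-04 mm/s.
R = 4.810e-04 × 3600 = 1.73 mm/hr.

R ≈ 1.73 mm/hr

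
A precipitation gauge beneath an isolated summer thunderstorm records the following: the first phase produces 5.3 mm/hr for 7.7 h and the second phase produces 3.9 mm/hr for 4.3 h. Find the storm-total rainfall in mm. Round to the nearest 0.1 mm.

total ≈ 57.6 mm

Total = Σ Rᵢ Δtᵢ = 5.3 × 7.7 + 3.9 × 4.3
      = 40.81 + 16.77 = 57.6 mm.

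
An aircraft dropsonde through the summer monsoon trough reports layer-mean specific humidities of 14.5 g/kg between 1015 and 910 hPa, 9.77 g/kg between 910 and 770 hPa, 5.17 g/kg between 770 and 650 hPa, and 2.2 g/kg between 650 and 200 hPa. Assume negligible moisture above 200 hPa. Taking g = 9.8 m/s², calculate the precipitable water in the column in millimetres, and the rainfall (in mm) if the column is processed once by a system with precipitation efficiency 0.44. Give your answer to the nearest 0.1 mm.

PW ≈ 45.9 mm; rainfall ≈ 20.2 mm

Precipitable water is the column-integrated vapour mass per unit area: PW = (1/g) Σ q̄ Δp, with q in kg/kg and Δp in Pa (1 kg/m² of water = 1 mm).
Layer 1015–910 hPa: Δp = 105 hPa = 10500 Pa, q̄ = 0.0145 kg/kg → 0.0145 × 10500 / 9.8 = 15.54 mm
Layer 910–770 hPa: Δp = 140 hPa = 14000 Pa, q̄ = 0.00977 kg/kg → 0.00977 × 14000 / 9.8 = 13.96 mm
Layer 770–650 hPa: Δp = 120 hPa = 12000 Pa, q̄ = 0.00517 kg/kg → 0.00517 × 12000 / 9.8 = 6.33 mm
Layer 650–200 hPa: Δp = 450 hPa = 45000 Pa, q̄ = 0.0022 kg/kg → 0.0022 × 45000 / 9.8 = 10.10 mm
PW = 15.54 + 13.96 + 6.33 + 10.10 = 45.93 ≈ 45.9 mm.
Rainfall = ε × PW = 0.44 × 45.9 = 20.2 mm.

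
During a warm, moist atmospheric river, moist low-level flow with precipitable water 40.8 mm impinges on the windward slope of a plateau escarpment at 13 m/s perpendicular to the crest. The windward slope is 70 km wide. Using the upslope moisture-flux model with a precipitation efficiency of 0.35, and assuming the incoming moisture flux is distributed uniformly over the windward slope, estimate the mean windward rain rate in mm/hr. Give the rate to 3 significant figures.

R ≈ 9.55 mm/hr

Incoming column moisture flux per unit ridge length: F = V × PW = 13 × 40.8 = 530.4 mm·m/s.
Spread over the 70 km slope with efficiency ε = 0.35: R = ε·F/W = 0.35 × 530.4 / 70000 m = 2.652e-03 mm/s.
R = 2.652e-03 × 3600 = 9.55 mm/hr.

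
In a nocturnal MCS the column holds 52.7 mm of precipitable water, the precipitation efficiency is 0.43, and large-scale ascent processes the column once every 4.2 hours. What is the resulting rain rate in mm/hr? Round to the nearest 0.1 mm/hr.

R ≈ 5.4 mm/hr

Each overturning extracts ε × PW = 0.43 × 52.7 = 22.661 mm.
Rate = ε·PW / τ = 22.661 / 4.2 h = 5.4 mm/hr.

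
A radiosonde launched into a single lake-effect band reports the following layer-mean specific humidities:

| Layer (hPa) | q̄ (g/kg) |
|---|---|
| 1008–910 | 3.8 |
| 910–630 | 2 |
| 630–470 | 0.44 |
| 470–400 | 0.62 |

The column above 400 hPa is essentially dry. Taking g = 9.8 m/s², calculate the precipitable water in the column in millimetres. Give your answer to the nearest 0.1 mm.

PW ≈ 10.7 mm

Precipitable water is the column-integrated vapour mass per unit area: PW = (1/g) Σ q̄ Δp, with q in kg/kg and Δp in Pa (1 kg/m² of water = 1 mm).
Layer 1008–910 hPa: Δp = 98 hPa = 9800 Pa, q̄ = 0.0038 kg/kg → 0.0038 × 9800 / 9.8 = 3.80 mm
Layer 910–630 hPa: Δp = 280 hPa = 28000 Pa, q̄ = 0.002 kg/kg → 0.002 × 28000 / 9.8 = 5.71 mm
Layer 630–470 hPa: Δp = 160 hPa = 16000 Pa, q̄ = 0.00044 kg/kg → 0.00044 × 16000 / 9.8 = 0.72 mm
Layer 470–400 hPa: Δp = 70 hPa = 7000 Pa, q̄ = 0.00062 kg/kg → 0.00062 × 7000 / 9.8 = 0.44 mm
PW = 3.80 + 5.71 + 0.72 + 0.44 = 10.67 ≈ 10.7 mm.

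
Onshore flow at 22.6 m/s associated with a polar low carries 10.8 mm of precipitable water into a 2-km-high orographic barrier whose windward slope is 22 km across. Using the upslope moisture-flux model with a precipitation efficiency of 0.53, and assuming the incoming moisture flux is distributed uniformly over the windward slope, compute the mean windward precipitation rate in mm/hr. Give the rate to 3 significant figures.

Incoming column moisture flux per unit ridge length: F = V × PW = 22.6 × 10.8 = 244.08 mm·m/s.
Spread over the 22 km slope with efficiency ε = 0.53: R = ε·F/W = 0.53 × 244.08 / 22000 m = 5.880e-03 mm/s.
R = 5.880e-03 × 3600 = 21.2 mm/hr.

R ≈ 21.2 mm/hr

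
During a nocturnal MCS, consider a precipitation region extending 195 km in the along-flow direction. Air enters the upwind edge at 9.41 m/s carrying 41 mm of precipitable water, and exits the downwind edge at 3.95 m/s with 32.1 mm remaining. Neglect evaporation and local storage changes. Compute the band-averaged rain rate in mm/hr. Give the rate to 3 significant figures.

R ≈ 4.78 mm/hr

Column moisture flux per unit crosswind length is F = V × PW.
Inflow: F_in = 9.41 × 41 = 385.81 mm·m/s
Outflow: F_out = 3.95 × 32.1 = 126.795 mm·m/s
Steady-state rate R = (F_in − F_out)/L = (385.81 − 126.795) / 195000 m = 1.328e-03 mm/s.
R = 1.328e-03 × 3600 = 4.78 mm/hr.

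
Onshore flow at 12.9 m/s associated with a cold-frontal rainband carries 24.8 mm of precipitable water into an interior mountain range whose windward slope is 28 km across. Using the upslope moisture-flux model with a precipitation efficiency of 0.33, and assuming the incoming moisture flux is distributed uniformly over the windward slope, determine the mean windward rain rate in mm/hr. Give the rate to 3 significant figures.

R ≈ 13.6 mm/hr

Incoming column moisture flux per unit ridge length: F = V × PW = 12.9 × 24.8 = 319.92 mm·m/s.
Spread over the 28 km slope with efficiency ε = 0.33: R = ε·F/W = 0.33 × 319.92 / 28000 m = 3.770e-03 mm/s.
R = 3.770e-03 × 3600 = 13.6 mm/hr.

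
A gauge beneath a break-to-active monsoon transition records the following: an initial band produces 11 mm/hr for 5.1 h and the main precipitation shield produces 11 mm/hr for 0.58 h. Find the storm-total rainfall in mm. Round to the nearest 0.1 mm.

total ≈ 62.5 mm

Total = Σ Rᵢ Δtᵢ = 11 × 5.1 + 11 × 0.58
      = 56.1 + 6.38 = 62.5 mm.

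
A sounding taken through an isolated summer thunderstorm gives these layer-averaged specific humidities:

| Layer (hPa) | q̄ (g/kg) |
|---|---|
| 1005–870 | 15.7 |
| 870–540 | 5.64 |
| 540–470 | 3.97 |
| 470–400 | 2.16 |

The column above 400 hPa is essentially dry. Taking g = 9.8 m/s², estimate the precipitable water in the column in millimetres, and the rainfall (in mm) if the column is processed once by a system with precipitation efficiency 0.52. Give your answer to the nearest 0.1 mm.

Precipitable water is the column-integrated vapour mass per unit area: PW = (1/g) Σ q̄ Δp, with q in kg/kg and Δp in Pa (1 kg/m² of water = 1 mm).
Layer 1005–870 hPa: Δp = 135 hPa = 13500 Pa, q̄ = 0.0157 kg/kg → 0.0157 × 13500 / 9.8 = 21.63 mm
Layer 870–540 hPa: Δp = 330 hPa = 33000 Pa, q̄ = 0.00564 kg/kg → 0.00564 × 33000 / 9.8 = 18.99 mm
Layer 540–470 hPa: Δp = 70 hPa = 7000 Pa, q̄ = 0.00397 kg/kg → 0.00397 × 7000 / 9.8 = 2.84 mm
Layer 470–400 hPa: Δp = 70 hPa = 7000 Pa, q̄ = 0.00216 kg/kg → 0.00216 × 7000 / 9.8 = 1.54 mm
PW = 21.63 + 18.99 + 2.84 + 1.54 = 45.00 ≈ 45.0 mm.
Rainfall = ε × PW = 0.52 × 45.0 = 23.4 mm.

PW ≈ 45.0 mm; rainfall ≈ 23.4 mm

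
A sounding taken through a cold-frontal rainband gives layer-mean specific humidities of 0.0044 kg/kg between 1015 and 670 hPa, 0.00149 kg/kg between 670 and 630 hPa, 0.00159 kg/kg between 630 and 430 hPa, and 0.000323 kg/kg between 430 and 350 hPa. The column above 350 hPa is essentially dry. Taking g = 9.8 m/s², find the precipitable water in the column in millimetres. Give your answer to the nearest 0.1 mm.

Precipitable water is the column-integrated vapour mass per unit area: PW = (1/g) Σ q̄ Δp, with q in kg/kg and Δp in Pa (1 kg/m² of water = 1 mm).
Layer 1015–670 hPa: Δp = 345 hPa = 34500 Pa, q̄ = 0.0044 kg/kg → 0.0044 × 34500 / 9.8 = 15.49 mm
Layer 670–630 hPa: Δp = 40 hPa = 4000 Pa, q̄ = 0.00149 kg/kg → 0.00149 × 4000 / 9.8 = 0.61 mm
Layer 630–430 hPa: Δp = 200 hPa = 20000 Pa, q̄ = 0.00159 kg/kg → 0.00159 × 20000 / 9.8 = 3.24 mm
Layer 430–350 hPa: Δp = 80 hPa = 8000 Pa, q̄ = 0.000323 kg/kg → 0.000323 × 8000 / 9.8 = 0.26 mm
PW = 15.49 + 0.61 + 3.24 + 0.26 = 19.60 ≈ 19.6 mm.

PW ≈ 19.6 mm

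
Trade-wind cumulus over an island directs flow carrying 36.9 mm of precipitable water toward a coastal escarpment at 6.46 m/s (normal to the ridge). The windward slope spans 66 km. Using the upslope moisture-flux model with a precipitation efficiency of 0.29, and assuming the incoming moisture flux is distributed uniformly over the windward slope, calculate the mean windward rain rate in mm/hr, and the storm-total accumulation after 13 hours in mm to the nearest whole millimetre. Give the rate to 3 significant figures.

R ≈ 3.77 mm/hr; total ≈ 49 mm

Incoming column moisture flux per unit ridge length: F = V × PW = 6.46 × 36.9 = 238.374 mm·m/s.
Spread over the 66 km slope with efficiency ε = 0.29: R = ε·F/W = 0.29 × 238.374 / 66000 m = 1.047e-03 mm/s.
R = 1.047e-03 × 3600 = 3.77 mm/hr.
Over 13 h: total = 3.77 × 13 = 49.01 ≈ 49 mm.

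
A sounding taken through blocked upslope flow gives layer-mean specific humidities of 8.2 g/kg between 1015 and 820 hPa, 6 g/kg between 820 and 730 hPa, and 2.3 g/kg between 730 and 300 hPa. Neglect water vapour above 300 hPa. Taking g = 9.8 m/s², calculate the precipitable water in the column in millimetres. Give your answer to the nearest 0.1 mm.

Precipitable water is the column-integrated vapour mass per unit area: PW = (1/g) Σ q̄ Δp, with q in kg/kg and Δp in Pa (1 kg/m² of water = 1 mm).
Layer 1015–820 hPa: Δp = 195 hPa = 19500 Pa, q̄ = 0.0082 kg/kg → 0.0082 × 19500 / 9.8 = 16.32 mm
Layer 820–730 hPa: Δp = 90 hPa = 9000 Pa, q̄ = 0.006 kg/kg → 0.006 × 9000 / 9.8 = 5.51 mm
Layer 730–300 hPa: Δp = 430 hPa = 43000 Pa, q̄ = 0.0023 kg/kg → 0.0023 × 43000 / 9.8 = 10.09 mm
PW = 16.32 + 5.51 + 10.09 = 31.92 ≈ 31.9 mm.

PW ≈ 31.9 mm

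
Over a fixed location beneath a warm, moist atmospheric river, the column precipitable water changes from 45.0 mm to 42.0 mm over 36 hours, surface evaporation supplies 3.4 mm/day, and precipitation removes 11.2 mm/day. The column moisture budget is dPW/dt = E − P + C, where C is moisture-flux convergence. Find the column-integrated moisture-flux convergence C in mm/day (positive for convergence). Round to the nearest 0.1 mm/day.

C ≈ 5.8 mm/day

dPW/dt = (42.0 − 45.0) mm / (36/24 day) = -2.000 mm/day.
C = dPW/dt − E + P = (-2.000) − 3.4 + 11.2 = 5.8 mm/day.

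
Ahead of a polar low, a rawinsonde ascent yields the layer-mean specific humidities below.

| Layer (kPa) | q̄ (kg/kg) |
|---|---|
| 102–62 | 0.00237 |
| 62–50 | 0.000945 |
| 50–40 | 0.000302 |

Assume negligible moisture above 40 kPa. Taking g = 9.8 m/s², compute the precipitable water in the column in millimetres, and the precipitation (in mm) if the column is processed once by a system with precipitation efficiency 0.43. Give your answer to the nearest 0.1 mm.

Precipitable water is the column-integrated vapour mass per unit area: PW = (1/g) Σ q̄ Δp, with q in kg/kg and Δp in Pa (1 kg/m² of water = 1 mm).
Layer 102–62 kPa: Δp = 400 hPa = 40000 Pa, q̄ = 0.00237 kg/kg → 0.00237 × 40000 / 9.8 = 9.67 mm
Layer 62–50 kPa: Δp = 120 hPa = 12000 Pa, q̄ = 0.000945 kg/kg → 0.000945 × 12000 / 9.8 = 1.16 mm
Layer 50–40 kPa: Δp = 100 hPa = 10000 Pa, q̄ = 0.000302 kg/kg → 0.000302 × 10000 / 9.8 = 0.31 mm
PW = 9.67 + 1.16 + 0.31 = 11.14 ≈ 11.1 mm.
Precipitation = ε × PW = 0.43 × 11.1 = 4.8 mm.

PW ≈ 11.1 mm; precipitation ≈ 4.8 mm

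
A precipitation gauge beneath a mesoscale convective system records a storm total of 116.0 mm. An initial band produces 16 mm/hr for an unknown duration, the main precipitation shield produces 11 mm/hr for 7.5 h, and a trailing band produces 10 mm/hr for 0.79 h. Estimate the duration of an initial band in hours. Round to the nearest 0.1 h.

Known phases: 11 × 7.5 + 10 × 0.79 = 82.5 + 7.9 = 90.4 mm.
Remaining depth = 116.0 − 90.4 = 25.6 mm.
Duration = 25.6 / 16 = 1.6 h.

duration ≈ 1.6 h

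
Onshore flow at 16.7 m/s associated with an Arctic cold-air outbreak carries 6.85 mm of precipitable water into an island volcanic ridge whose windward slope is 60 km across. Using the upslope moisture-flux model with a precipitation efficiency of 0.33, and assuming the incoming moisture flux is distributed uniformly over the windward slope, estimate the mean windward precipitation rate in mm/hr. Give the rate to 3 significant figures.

Incoming column moisture flux per unit ridge length: F = V × PW = 16.7 × 6.85 = 114.395 mm·m/s.
Spread over the 60 km slope with efficiency ε = 0.33: R = ε·F/W = 0.33 × 114.395 / 60000 m = 6.292e-04 mm/s.
R = 6.292e-04 × 3600 = 2.27 mm/hr.

R ≈ 2.27 mm/hr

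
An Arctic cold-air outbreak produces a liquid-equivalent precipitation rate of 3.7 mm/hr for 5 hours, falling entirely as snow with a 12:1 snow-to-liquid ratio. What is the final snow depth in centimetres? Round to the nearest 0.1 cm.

Liquid-equivalent depth = 3.7 × 5 = 18.5 mm.
Snow depth = 18.5 mm × 12 = 222 mm = 22.2 cm.

snow depth ≈ 22.2 cm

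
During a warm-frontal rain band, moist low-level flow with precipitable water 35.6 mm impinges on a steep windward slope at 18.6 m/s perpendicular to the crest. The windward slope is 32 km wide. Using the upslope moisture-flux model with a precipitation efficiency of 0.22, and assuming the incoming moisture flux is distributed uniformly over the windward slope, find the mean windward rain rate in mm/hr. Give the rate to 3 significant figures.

R ≈ 16.4 mm/hr

Incoming column moisture flux per unit ridge length: F = V × PW = 18.6 × 35.6 = 662.16 mm·m/s.
Spread over the 32 km slope with efficiency ε = 0.22: R = ε·F/W = 0.22 × 662.16 / 32000 m = 4.552e-03 mm/s.
R = 4.552e-03 × 3600 = 16.4 mm/hr.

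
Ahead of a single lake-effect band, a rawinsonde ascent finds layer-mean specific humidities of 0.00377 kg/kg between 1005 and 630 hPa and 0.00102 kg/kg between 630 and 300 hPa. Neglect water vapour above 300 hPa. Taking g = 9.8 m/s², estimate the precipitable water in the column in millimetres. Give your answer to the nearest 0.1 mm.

Precipitable water is the column-integrated vapour mass per unit area: PW = (1/g) Σ q̄ Δp, with q in kg/kg and Δp in Pa (1 kg/m² of water = 1 mm).
Layer 1005–630 hPa: Δp = 375 hPa = 37500 Pa, q̄ = 0.00377 kg/kg → 0.00377 × 37500 / 9.8 = 14.43 mm
Layer 630–300 hPa: Δp = 330 hPa = 33000 Pa, q̄ = 0.00102 kg/kg → 0.00102 × 33000 / 9.8 = 3.43 mm
PW = 14.43 + 3.43 = 17.86 ≈ 17.9 mm.

PW ≈ 17.9 mm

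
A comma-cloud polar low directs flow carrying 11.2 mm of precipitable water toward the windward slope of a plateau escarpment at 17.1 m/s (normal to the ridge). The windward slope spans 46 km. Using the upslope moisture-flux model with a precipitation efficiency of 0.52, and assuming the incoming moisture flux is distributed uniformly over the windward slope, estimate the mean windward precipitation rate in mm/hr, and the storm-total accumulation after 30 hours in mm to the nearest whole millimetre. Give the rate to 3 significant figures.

R ≈ 7.79 mm/hr; total ≈ 234 mm

Incoming column moisture flux per unit ridge length: F = V × PW = 17.1 × 11.2 = 191.52 mm·m/s.
Spread over the 46 km slope with efficiency ε = 0.52: R = ε·F/W = 0.52 × 191.52 / 46000 m = 2.165e-03 mm/s.
R = 2.165e-03 × 3600 = 7.79 mm/hr.
Over 30 h: total = 7.79 × 30 = 233.7 ≈ 234 mm.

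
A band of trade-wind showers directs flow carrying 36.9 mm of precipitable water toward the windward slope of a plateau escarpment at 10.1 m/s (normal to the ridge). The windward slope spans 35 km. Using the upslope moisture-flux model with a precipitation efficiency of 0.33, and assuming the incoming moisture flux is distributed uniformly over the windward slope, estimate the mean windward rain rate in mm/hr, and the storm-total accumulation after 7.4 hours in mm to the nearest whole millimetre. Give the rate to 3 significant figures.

Incoming column moisture flux per unit ridge length: F = V × PW = 10.1 × 36.9 = 372.69 mm·m/s.
Spread over the 35 km slope with efficiency ε = 0.33: R = ε·F/W = 0.33 × 372.69 / 35000 m = 3.514e-03 mm/s.
R = 3.514e-03 × 3600 = 12.7 mm/hr.
Over 7.4 h: total = 12.7 × 7.4 = 93.98 ≈ 94 mm.

R ≈ 12.7 mm/hr; total ≈ 94 mm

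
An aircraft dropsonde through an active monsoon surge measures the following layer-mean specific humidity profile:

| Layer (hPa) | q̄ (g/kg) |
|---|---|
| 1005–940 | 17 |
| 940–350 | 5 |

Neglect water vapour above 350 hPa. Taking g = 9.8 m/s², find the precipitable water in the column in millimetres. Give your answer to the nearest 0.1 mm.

PW ≈ 41.4 mm

Precipitable water is the column-integrated vapour mass per unit area: PW = (1/g) Σ q̄ Δp, with q in kg/kg and Δp in Pa (1 kg/m² of water = 1 mm).
Layer 1005–940 hPa: Δp = 65 hPa = 6500 Pa, q̄ = 0.017 kg/kg → 0.017 × 6500 / 9.8 = 11.28 mm
Layer 940–350 hPa: Δp = 590 hPa = 59000 Pa, q̄ = 0.005 kg/kg → 0.005 × 59000 / 9.8 = 30.10 mm
PW = 11.28 + 30.10 = 41.38 ≈ 41.4 mm.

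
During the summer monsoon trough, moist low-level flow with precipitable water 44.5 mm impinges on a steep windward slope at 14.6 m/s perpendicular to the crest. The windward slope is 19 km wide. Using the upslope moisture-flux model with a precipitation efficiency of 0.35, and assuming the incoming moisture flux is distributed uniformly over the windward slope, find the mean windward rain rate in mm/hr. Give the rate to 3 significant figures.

R ≈ 43.1 mm/hr

Incoming column moisture flux per unit ridge length: F = V × PW = 14.6 × 44.5 = 649.7 mm·m/s.
Spread over the 19 km slope with efficiency ε = 0.35: R = ε·F/W = 0.35 × 649.7 / 19000 m = 1.197e-02 mm/s.
R = 1.197e-02 × 3600 = 43.1 mm/hr.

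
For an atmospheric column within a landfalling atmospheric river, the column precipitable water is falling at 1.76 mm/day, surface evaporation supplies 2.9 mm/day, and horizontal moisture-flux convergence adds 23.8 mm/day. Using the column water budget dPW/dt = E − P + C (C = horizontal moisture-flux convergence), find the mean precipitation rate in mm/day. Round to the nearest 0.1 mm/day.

dPW/dt = -1.76 mm/day.
P = E + C − dPW/dt = 2.9 + (23.8) − (-1.76) = 28.5 mm/day.

P ≈ 28.5 mm/day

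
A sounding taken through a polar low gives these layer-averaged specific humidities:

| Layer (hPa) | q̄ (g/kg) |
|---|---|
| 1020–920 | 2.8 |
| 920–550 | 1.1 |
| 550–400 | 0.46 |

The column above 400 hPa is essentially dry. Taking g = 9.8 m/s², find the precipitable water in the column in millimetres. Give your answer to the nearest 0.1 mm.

Precipitable water is the column-integrated vapour mass per unit area: PW = (1/g) Σ q̄ Δp, with q in kg/kg and Δp in Pa (1 kg/m² of water = 1 mm).
Layer 1020–920 hPa: Δp = 100 hPa = 10000 Pa, q̄ = 0.0028 kg/kg → 0.0028 × 10000 / 9.8 = 2.86 mm
Layer 920–550 hPa: Δp = 370 hPa = 37000 Pa, q̄ = 0.0011 kg/kg → 0.0011 × 37000 / 9.8 = 4.15 mm
Layer 550–400 hPa: Δp = 150 hPa = 15000 Pa, q̄ = 0.00046 kg/kg → 0.00046 × 15000 / 9.8 = 0.70 mm
PW = 2.86 + 4.15 + 0.70 = 7.71 ≈ 7.7 mm.

PW ≈ 7.7 mm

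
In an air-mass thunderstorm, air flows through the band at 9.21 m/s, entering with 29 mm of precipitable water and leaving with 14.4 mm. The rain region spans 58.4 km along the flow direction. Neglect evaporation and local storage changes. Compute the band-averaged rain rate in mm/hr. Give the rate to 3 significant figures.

R ≈ 8.29 mm/hr

Column moisture flux per unit crosswind length is F = V × PW.
Inflow: F_in = 9.21 × 29 = 267.09 mm·m/s
Outflow: F_out = 9.21 × 14.4 = 132.624 mm·m/s
Steady-state rate R = (F_in − F_out)/L = (267.09 − 132.624) / 58400 m = 2.303e-03 mm/s.
R = 2.303e-03 × 3600 = 8.29 mm/hr.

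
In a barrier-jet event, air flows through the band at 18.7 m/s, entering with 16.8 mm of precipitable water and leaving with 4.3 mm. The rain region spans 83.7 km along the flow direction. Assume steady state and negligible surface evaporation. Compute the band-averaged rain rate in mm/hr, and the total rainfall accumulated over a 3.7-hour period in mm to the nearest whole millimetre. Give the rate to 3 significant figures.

Column moisture flux per unit crosswind length is F = V × PW.
Inflow: F_in = 18.7 × 16.8 = 314.16 mm·m/s
Outflow: F_out = 18.7 × 4.3 = 80.41 mm·m/s
Steady-state rate R = (F_in − F_out)/L = (314.16 − 80.41) / 83700 m = 2.793e-03 mm/s.
R = 2.793e-03 × 3600 = 10.1 mm/hr.
Over 3.7 h: total = 10.1 × 3.7 = 37.37 ≈ 37 mm.

R ≈ 10.1 mm/hr; total ≈ 37 mm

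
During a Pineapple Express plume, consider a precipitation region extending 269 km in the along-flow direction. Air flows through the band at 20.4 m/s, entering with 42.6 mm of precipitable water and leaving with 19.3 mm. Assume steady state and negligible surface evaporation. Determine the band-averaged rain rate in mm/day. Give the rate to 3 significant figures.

Column moisture flux per unit crosswind length is F = V × PW.
Inflow: F_in = 20.4 × 42.6 = 869.04 mm·m/s
Outflow: F_out = 20.4 × 19.3 = 393.72 mm·m/s
Steady-state rate R = (F_in − F_out)/L = (869.04 − 393.72) / 269000 m = 1.767e-03 mm/s.
R = 1.767e-03 × 3600 × 24 = 153 mm/day.

R ≈ 153 mm/day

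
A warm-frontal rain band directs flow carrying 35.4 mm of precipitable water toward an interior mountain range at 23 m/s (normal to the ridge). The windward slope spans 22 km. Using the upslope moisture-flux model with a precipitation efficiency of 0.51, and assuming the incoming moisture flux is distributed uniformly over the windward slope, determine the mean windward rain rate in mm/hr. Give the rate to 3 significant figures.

R ≈ 67.9 mm/hr

Incoming column moisture flux per unit ridge length: F = V × PW = 23 × 35.4 = 814.2 mm·m/s.
Spread over the 22 km slope with efficiency ε = 0.51: R = ε·F/W = 0.51 × 814.2 / 22000 m = 1.887e-02 mm/s.
R = 1.887e-02 × 3600 = 67.9 mm/hr.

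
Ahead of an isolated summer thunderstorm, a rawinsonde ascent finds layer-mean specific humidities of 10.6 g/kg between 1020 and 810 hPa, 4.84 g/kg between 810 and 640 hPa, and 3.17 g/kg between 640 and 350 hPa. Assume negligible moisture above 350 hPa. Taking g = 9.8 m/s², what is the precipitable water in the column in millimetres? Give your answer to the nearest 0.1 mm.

PW ≈ 40.5 mm

Precipitable water is the column-integrated vapour mass per unit area: PW = (1/g) Σ q̄ Δp, with q in kg/kg and Δp in Pa (1 kg/m² of water = 1 mm).
Layer 1020–810 hPa: Δp = 210 hPa = 21000 Pa, q̄ = 0.0106 kg/kg → 0.0106 × 21000 / 9.8 = 22.71 mm
Layer 810–640 hPa: Δp = 170 hPa = 17000 Pa, q̄ = 0.00484 kg/kg → 0.00484 × 17000 / 9.8 = 8.40 mm
Layer 640–350 hPa: Δp = 290 hPa = 29000 Pa, q̄ = 0.00317 kg/kg → 0.00317 × 29000 / 9.8 = 9.38 mm
PW = 22.71 + 8.40 + 9.38 = 40.49 ≈ 40.5 mm.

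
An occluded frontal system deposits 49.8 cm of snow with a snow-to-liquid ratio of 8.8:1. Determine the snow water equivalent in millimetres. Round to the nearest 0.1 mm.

SWE = snow depth / ratio = 49.8 cm / 8.8 = 5.659 cm = 56.6 mm.

SWE ≈ 56.6 mm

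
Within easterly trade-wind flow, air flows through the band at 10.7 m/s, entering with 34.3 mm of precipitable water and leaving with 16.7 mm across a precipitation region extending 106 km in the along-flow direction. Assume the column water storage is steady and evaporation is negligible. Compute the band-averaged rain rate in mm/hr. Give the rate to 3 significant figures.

R ≈ 6.40 mm/hr

Column moisture flux per unit crosswind length is F = V × PW.
Inflow: F_in = 10.7 × 34.3 = 367.01 mm·m/s
Outflow: F_out = 10.7 × 16.7 = 178.69 mm·m/s
Steady-state rate R = (F_in − F_out)/L = (367.01 − 178.69) / 106000 m = 1.777e-03 mm/s.
R = 1.777e-03 × 3600 = 6.40 mm/hr.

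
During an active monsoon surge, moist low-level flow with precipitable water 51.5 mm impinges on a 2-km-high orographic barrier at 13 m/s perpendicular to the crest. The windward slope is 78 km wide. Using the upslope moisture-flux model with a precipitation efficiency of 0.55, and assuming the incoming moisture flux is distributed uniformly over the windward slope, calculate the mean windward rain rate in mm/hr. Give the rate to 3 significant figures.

R ≈ 17.0 mm/hr

Incoming column moisture flux per unit ridge length: F = V × PW = 13 × 51.5 = 669.5 mm·m/s.
Spread over the 78 km slope with efficiency ε = 0.55: R = ε·F/W = 0.55 × 669.5 / 78000 m = 4.721e-03 mm/s.
R = 4.721e-03 × 3600 = 17.0 mm/hr.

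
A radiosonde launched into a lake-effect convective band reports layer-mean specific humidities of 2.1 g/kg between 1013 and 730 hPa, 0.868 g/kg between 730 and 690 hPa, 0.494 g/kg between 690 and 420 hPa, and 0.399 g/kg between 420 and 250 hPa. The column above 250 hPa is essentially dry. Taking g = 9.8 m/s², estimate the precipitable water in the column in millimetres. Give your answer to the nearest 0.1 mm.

Precipitable water is the column-integrated vapour mass per unit area: PW = (1/g) Σ q̄ Δp, with q in kg/kg and Δp in Pa (1 kg/m² of water = 1 mm).
Layer 1013–730 hPa: Δp = 283 hPa = 28300 Pa, q̄ = 0.0021 kg/kg → 0.0021 × 28300 / 9.8 = 6.06 mm
Layer 730–690 hPa: Δp = 40 hPa = 4000 Pa, q̄ = 0.000868 kg/kg → 0.000868 × 4000 / 9.8 = 0.35 mm
Layer 690–420 hPa: Δp = 270 hPa = 27000 Pa, q̄ = 0.000494 kg/kg → 0.000494 × 27000 / 9.8 = 1.36 mm
Layer 420–250 hPa: Δp = 170 hPa = 17000 Pa, q̄ = 0.000399 kg/kg → 0.000399 × 17000 / 9.8 = 0.69 mm
PW = 6.06 + 0.35 + 1.36 + 0.69 = 8.46 ≈ 8.5 mm.

PW ≈ 8.5 mm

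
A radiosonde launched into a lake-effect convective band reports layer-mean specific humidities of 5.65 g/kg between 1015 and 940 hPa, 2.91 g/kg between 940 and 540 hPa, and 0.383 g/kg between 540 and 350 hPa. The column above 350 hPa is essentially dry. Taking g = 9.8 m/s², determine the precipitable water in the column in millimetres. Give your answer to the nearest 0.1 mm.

Precipitable water is the column-integrated vapour mass per unit area: PW = (1/g) Σ q̄ Δp, with q in kg/kg and Δp in Pa (1 kg/m² of water = 1 mm).
Layer 1015–940 hPa: Δp = 75 hPa = 7500 Pa, q̄ = 0.00565 kg/kg → 0.00565 × 7500 / 9.8 = 4.32 mm
Layer 940–540 hPa: Δp = 400 hPa = 40000 Pa, q̄ = 0.00291 kg/kg → 0.00291 × 40000 / 9.8 = 11.88 mm
Layer 540–350 hPa: Δp = 190 hPa = 19000 Pa, q̄ = 0.000383 kg/kg → 0.000383 × 19000 / 9.8 = 0.74 mm
PW = 4.32 + 11.88 + 0.74 = 16.94 ≈ 16.9 mm.

PW ≈ 16.9 mm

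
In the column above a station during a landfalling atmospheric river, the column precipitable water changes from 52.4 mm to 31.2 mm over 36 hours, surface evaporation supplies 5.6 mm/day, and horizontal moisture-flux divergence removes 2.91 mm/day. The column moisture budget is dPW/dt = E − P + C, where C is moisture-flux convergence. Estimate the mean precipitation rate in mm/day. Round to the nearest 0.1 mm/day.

dPW/dt = (31.2 − 52.4) mm / (36/24 day) = -14.133 mm/day.
P = E + C − dPW/dt = 5.6 + (-2.91) − (-14.133) = 16.8 mm/day.

P ≈ 16.8 mm/day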